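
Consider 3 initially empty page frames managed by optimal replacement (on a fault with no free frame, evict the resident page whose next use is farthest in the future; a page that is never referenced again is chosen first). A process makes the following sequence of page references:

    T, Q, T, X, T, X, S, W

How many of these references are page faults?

5

T -> miss, frames (T)
Q -> miss, frames (T Q)
T -> hit
X -> miss, frames (T Q X)
T -> hit
X -> hit
S -> miss, evict X, frames (T Q S)
W -> miss, evict S, frames (T Q W)
Page faults: 5.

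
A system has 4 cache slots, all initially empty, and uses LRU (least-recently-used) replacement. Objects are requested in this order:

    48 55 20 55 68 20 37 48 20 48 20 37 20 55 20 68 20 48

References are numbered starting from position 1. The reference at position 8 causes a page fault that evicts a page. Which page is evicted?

55

pos 1: 48: miss, frames [48]
pos 2: 55: miss, frames [48, 55]
pos 3: 20: miss, frames [48, 55, 20]
pos 4: 55: hit
pos 5: 68: miss, frames [48, 20, 55, 68]
pos 6: 20: hit
pos 7: 37: miss, evict 48, frames [55, 68, 20, 37]
pos 8: 48: miss, evict 55, frames [68, 20, 37, 48]
At position 8, page 55 is evicted.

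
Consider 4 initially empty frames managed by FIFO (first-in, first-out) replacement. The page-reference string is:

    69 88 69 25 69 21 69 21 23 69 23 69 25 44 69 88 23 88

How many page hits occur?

69 -> fault, frames [69]
88 -> fault, frames [69, 88]
69 -> hit
25 -> fault, frames [69, 88, 25]
69 -> hit
21 -> fault, frames [69, 88, 25, 21]
69 -> hit
21 -> hit
23 -> fault, evict 69, frames [88, 25, 21, 23]
69 -> fault, evict 88, frames [25, 21, 23, 69]
23 -> hit
69 -> hit
25 -> hit
44 -> fault, evict 25, frames [21, 23, 69, 44]
69 -> hit
88 -> fault, evict 21, frames [23, 69, 44, 88]
23 -> hit
88 -> hit
Hits: 10.

10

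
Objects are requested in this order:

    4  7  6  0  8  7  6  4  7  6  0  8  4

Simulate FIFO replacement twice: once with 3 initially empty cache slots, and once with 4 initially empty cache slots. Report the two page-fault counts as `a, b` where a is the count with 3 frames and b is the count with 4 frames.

10, 11

3 frames: F F F F F F F F . . F F . → 10 faults.
4 frames: F F F F F . . F F F F F F → 11 faults.
11 > 10: adding a frame increased faults — Belady's anomaly.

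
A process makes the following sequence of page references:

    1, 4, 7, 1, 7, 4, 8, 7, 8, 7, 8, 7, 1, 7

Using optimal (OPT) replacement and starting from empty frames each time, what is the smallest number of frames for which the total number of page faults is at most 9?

2

f=1: 14 faults
f=2: 6 faults
f=3: 4 faults
f=4: 4 faults
Smallest f with faults ≤ 9 is 2.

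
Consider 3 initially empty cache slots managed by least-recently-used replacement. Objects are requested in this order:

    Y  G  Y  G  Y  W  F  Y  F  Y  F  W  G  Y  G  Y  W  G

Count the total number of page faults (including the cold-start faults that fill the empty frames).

Y: miss, frames {Y}
G: miss, frames {Y,G}
Y: hit
G: hit
Y: hit
W: miss, frames {G,Y,W}
F: miss, evict G, frames {Y,W,F}
Y: hit
F: hit
Y: hit
F: hit
W: hit
G: miss, evict Y, frames {F,W,G}
Y: miss, evict F, frames {W,G,Y}
G: hit
Y: hit
W: hit
G: hit
Page faults: 6.

6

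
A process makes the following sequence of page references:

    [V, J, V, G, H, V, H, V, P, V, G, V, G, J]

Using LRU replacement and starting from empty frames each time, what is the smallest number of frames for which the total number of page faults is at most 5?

5

f=1: 14 faults
f=2: 8 faults
f=3: 7 faults
f=4: 6 faults
f=5: 5 faults
Smallest f with faults ≤ 5 is 5.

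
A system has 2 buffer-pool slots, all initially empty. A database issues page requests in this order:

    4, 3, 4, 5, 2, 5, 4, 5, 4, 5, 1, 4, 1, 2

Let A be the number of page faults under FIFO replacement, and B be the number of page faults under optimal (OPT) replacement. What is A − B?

2

Under FIFO: F F . F F . F F . . F F . F → 9 faults.
Under OPT: F F . F F . F . . . F . . F → 7 faults.
A − B = 9 − 7 = 2.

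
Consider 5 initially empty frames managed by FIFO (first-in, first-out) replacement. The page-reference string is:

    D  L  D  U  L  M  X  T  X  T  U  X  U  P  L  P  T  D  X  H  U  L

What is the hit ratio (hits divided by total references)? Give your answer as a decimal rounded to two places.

0.50

D -> fault, frames [D]
L -> fault, frames [D, L]
D -> hit
U -> fault, frames [D, L, U]
L -> hit
M -> fault, frames [D, L, U, M]
X -> fault, frames [D, L, U, M, X]
T -> fault, evict D, frames [L, U, M, X, T]
X -> hit
T -> hit
U -> hit
X -> hit
U -> hit
P -> fault, evict L, frames [U, M, X, T, P]
L -> fault, evict U, frames [M, X, T, P, L]
P -> hit
T -> hit
D -> fault, evict M, frames [X, T, P, L, D]
X -> hit
H -> fault, evict X, frames [T, P, L, D, H]
U -> fault, evict T, frames [P, L, D, H, U]
L -> hit
Hits: 11 of 22 references → 11/22 = 0.5000.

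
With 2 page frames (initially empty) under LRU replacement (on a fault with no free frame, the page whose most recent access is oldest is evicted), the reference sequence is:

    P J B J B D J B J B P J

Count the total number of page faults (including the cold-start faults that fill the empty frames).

P -> fault, frames [P]
J -> fault, frames [P, J]
B -> fault, evict P, frames [J, B]
J -> hit
B -> hit
D -> fault, evict J, frames [B, D]
J -> fault, evict B, frames [D, J]
B -> fault, evict D, frames [J, B]
J -> hit
B -> hit
P -> fault, evict J, frames [B, P]
J -> fault, evict B, frames [P, J]
Page faults: 8.

8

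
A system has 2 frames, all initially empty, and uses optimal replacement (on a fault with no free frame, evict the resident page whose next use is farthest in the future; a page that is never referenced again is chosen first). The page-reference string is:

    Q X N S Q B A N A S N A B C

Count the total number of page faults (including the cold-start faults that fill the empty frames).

Q -> miss, frames {Q}
X -> miss, frames {Q,X}
N -> miss, evict X, frames {Q,N}
S -> miss, evict N, frames {Q,S}
Q -> hit
B -> miss, evict Q, frames {S,B}
A -> miss, evict B, frames {S,A}
N -> miss, evict S, frames {A,N}
A -> hit
S -> miss, evict A, frames {N,S}
N -> hit
A -> miss, evict S, frames {N,A}
B -> miss, evict A, frames {N,B}
C -> miss, evict B, frames {N,C}
Page faults: 11.

11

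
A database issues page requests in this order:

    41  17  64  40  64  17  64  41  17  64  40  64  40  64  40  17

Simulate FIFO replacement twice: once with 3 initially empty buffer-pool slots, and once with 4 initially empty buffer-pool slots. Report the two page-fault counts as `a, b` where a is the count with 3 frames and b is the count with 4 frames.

3 frames: F F F F . . . F F F F . . . . . → 8 faults.
4 frames: F F F F . . . . . . . . . . . . → 4 faults.
4 < 8: adding a frame reduced faults, as is typical.

8, 4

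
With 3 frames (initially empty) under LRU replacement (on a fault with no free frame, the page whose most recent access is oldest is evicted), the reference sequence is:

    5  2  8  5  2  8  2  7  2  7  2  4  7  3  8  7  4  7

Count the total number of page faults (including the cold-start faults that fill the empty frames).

5: miss, frames {5}
2: miss, frames {5,2}
8: miss, frames {5,2,8}
5: hit
2: hit
8: hit
2: hit
7: miss, evict 5, frames {8,2,7}
2: hit
7: hit
2: hit
4: miss, evict 8, frames {7,2,4}
7: hit
3: miss, evict 2, frames {4,7,3}
8: miss, evict 4, frames {7,3,8}
7: hit
4: miss, evict 3, frames {8,7,4}
7: hit
Page faults: 8.

8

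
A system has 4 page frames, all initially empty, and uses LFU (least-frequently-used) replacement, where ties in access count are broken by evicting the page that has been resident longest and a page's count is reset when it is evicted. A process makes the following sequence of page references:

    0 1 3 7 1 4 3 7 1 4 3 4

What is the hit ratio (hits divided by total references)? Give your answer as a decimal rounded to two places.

0: miss, frames {0}
1: miss, frames {0,1}
3: miss, frames {0,1,3}
7: miss, frames {0,1,3,7}
1: hit
4: miss, evict 0, frames {1,3,7,4}
3: hit
7: hit
1: hit
4: hit
3: hit
4: hit
Hits: 7 of 12 references → 7/12 = 0.5833.

0.58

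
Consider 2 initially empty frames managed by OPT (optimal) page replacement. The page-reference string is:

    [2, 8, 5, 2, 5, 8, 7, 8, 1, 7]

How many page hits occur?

2 → miss, frames (2)
8 → miss, frames (2 8)
5 → miss, evict 8, frames (2 5)
2 → hit
5 → hit
8 → miss, evict 5, frames (2 8)
7 → miss, evict 2, frames (8 7)
8 → hit
1 → miss, evict 8, frames (7 1)
7 → hit
Hits: 4.

4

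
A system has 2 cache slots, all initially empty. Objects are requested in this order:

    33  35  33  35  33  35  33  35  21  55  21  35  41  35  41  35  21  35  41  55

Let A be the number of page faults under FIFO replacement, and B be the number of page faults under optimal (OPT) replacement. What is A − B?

Under FIFO: F F . . . . . . F F . F F . . . F F F F → 10 faults.
Under OPT: F F . . . . . . F F . F F . . . F . F F → 9 faults.
A − B = 10 − 9 = 1.

1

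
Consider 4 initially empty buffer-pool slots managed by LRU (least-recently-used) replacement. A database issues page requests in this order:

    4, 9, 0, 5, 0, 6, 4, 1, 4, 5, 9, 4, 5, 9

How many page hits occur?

5

4 → miss, frames [4]
9 → miss, frames [4, 9]
0 → miss, frames [4, 9, 0]
5 → miss, frames [4, 9, 0, 5]
0 → hit
6 → miss, evict 4, frames [9, 5, 0, 6]
4 → miss, evict 9, frames [5, 0, 6, 4]
1 → miss, evict 5, frames [0, 6, 4, 1]
4 → hit
5 → miss, evict 0, frames [6, 1, 4, 5]
9 → miss, evict 6, frames [1, 4, 5, 9]
4 → hit
5 → hit
9 → hit
Hits: 5.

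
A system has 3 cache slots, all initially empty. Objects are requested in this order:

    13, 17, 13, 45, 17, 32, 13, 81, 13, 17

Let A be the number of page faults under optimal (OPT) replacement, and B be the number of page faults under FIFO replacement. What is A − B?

-2

Under OPT: F F . F . F . F . . → 5 faults.
Under FIFO: F F . F . F F F . F → 7 faults.
A − B = 5 − 7 = -2.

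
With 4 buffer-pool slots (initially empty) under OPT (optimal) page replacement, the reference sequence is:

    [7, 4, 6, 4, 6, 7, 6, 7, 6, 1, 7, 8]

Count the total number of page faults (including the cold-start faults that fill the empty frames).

5

7 → fault, frames {7}
4 → fault, frames {7,4}
6 → fault, frames {7,4,6}
4 → hit
6 → hit
7 → hit
6 → hit
7 → hit
6 → hit
1 → fault, frames {7,4,6,1}
7 → hit
8 → fault, evict 1, frames {7,4,6,8}
Page faults: 5.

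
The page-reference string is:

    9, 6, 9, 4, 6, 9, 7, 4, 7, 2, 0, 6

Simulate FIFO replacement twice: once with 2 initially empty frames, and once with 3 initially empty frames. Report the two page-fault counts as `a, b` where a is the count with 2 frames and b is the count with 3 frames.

2 frames: F F . F . F F F . F F F → 9 faults.
3 frames: F F . F . . F . . F F F → 7 faults.
7 < 9: adding a frame reduced faults, as is typical.

9, 7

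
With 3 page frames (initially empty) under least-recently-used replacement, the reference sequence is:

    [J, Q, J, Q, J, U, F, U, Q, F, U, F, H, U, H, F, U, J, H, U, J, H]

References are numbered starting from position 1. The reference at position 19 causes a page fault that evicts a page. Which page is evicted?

pos 1: J: miss, frames (J)
pos 2: Q: miss, frames (J Q)
pos 3: J: hit
pos 4: Q: hit
pos 5: J: hit
pos 6: U: miss, frames (Q J U)
pos 7: F: miss, evict Q, frames (J U F)
pos 8: U: hit
pos 9: Q: miss, evict J, frames (F U Q)
pos 10: F: hit
pos 11: U: hit
pos 12: F: hit
pos 13: H: miss, evict Q, frames (U F H)
pos 14: U: hit
pos 15: H: hit
pos 16: F: hit
pos 17: U: hit
pos 18: J: miss, evict H, frames (F U J)
pos 19: H: miss, evict F, frames (U J H)
At position 19, page F is evicted.

F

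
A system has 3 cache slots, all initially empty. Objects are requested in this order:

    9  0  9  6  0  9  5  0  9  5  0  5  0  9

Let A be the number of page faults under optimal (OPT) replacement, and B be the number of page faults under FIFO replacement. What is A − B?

Under OPT: F F . F . . F . . . . . . . → 4 faults.
Under FIFO: F F . F . . F . F . F . . . → 6 faults.
A − B = 4 − 6 = -2.

-2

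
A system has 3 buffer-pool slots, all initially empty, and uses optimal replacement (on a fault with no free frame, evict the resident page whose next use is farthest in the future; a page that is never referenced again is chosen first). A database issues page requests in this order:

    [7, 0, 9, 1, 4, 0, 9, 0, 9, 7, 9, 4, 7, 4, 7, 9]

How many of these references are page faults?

6

7: fault, frames {7}
0: fault, frames {7,0}
9: fault, frames {7,0,9}
1: fault, evict 7, frames {0,9,1}
4: fault, evict 1, frames {0,9,4}
0: hit
9: hit
0: hit
9: hit
7: fault, evict 0, frames {9,4,7}
9: hit
4: hit
7: hit
4: hit
7: hit
9: hit
Page faults: 6.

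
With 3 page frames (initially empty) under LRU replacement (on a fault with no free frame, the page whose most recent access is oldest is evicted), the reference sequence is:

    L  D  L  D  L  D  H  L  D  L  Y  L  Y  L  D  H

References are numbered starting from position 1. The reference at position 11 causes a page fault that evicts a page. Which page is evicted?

H

pos 1: L → fault, frames [L]
pos 2: D → fault, frames [L, D]
pos 3: L → hit
pos 4: D → hit
pos 5: L → hit
pos 6: D → hit
pos 7: H → fault, frames [L, D, H]
pos 8: L → hit
pos 9: D → hit
pos 10: L → hit
pos 11: Y → fault, evict H, frames [D, L, Y]
At position 11, page H is evicted.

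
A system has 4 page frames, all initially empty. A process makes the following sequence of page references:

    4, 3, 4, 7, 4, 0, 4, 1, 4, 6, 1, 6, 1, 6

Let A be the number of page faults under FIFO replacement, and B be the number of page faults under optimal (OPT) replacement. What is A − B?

1

Under FIFO: F F . F . F . F F F . . . . → 7 faults.
Under OPT: F F . F . F . F . F . . . . → 6 faults.
A − B = 7 − 6 = 1.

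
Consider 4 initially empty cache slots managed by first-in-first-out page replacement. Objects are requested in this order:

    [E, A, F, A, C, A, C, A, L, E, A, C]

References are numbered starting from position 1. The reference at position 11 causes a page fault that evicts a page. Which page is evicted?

F

pos 1: E -> fault, frames (E)
pos 2: A -> fault, frames (E A)
pos 3: F -> fault, frames (E A F)
pos 4: A -> hit
pos 5: C -> fault, frames (E A F C)
pos 6: A -> hit
pos 7: C -> hit
pos 8: A -> hit
pos 9: L -> fault, evict E, frames (A F C L)
pos 10: E -> fault, evict A, frames (F C L E)
pos 11: A -> fault, evict F, frames (C L E A)
At position 11, page F is evicted.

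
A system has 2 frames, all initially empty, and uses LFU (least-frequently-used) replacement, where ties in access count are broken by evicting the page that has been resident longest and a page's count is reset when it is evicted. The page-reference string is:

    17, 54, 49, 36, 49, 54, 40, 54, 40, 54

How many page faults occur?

17: fault, frames [17]
54: fault, frames [17, 54]
49: fault, evict 17, frames [54, 49]
36: fault, evict 54, frames [49, 36]
49: hit
54: fault, evict 36, frames [49, 54]
40: fault, evict 54, frames [49, 40]
54: fault, evict 40, frames [49, 54]
40: fault, evict 54, frames [49, 40]
54: fault, evict 40, frames [49, 54]
Page faults: 9.

9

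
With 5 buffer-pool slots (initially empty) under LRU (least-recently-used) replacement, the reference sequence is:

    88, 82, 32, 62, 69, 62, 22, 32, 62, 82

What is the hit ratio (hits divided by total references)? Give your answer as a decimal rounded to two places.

88: miss, frames {88}
82: miss, frames {88,82}
32: miss, frames {88,82,32}
62: miss, frames {88,82,32,62}
69: miss, frames {88,82,32,62,69}
62: hit
22: miss, evict 88, frames {82,32,69,62,22}
32: hit
62: hit
82: hit
Hits: 4 of 10 references → 4/10 = 0.4000.

0.40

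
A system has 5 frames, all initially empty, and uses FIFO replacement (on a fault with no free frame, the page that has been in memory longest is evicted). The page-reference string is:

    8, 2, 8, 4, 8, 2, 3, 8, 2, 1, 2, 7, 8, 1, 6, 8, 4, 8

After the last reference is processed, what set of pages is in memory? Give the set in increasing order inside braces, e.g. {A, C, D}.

8 → miss, frames (8)
2 → miss, frames (8 2)
8 → hit
4 → miss, frames (8 2 4)
8 → hit
2 → hit
3 → miss, frames (8 2 4 3)
8 → hit
2 → hit
1 → miss, frames (8 2 4 3 1)
2 → hit
7 → miss, evict 8, frames (2 4 3 1 7)
8 → miss, evict 2, frames (4 3 1 7 8)
1 → hit
6 → miss, evict 4, frames (3 1 7 8 6)
8 → hit
4 → miss, evict 3, frames (1 7 8 6 4)
8 → hit

{1, 4, 6, 7, 8}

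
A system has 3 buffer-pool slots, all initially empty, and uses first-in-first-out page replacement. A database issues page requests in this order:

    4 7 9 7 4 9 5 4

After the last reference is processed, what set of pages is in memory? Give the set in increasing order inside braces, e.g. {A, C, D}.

{4, 5, 9}

4: fault, frames [4]
7: fault, frames [4, 7]
9: fault, frames [4, 7, 9]
7: hit
4: hit
9: hit
5: fault, evict 4, frames [7, 9, 5]
4: fault, evict 7, frames [9, 5, 4]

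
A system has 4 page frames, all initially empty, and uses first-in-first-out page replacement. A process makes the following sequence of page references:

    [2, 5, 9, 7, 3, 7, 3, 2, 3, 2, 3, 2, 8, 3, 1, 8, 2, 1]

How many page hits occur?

2 -> miss, frames (2)
5 -> miss, frames (2 5)
9 -> miss, frames (2 5 9)
7 -> miss, frames (2 5 9 7)
3 -> miss, evict 2, frames (5 9 7 3)
7 -> hit
3 -> hit
2 -> miss, evict 5, frames (9 7 3 2)
3 -> hit
2 -> hit
3 -> hit
2 -> hit
8 -> miss, evict 9, frames (7 3 2 8)
3 -> hit
1 -> miss, evict 7, frames (3 2 8 1)
8 -> hit
2 -> hit
1 -> hit
Hits: 10.

10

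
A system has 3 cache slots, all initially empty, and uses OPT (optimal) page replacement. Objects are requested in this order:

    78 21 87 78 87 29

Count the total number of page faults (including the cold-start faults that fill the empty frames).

4

78: miss, frames (78)
21: miss, frames (78 21)
87: miss, frames (78 21 87)
78: hit
87: hit
29: miss, evict 87, frames (78 21 29)
Page faults: 4.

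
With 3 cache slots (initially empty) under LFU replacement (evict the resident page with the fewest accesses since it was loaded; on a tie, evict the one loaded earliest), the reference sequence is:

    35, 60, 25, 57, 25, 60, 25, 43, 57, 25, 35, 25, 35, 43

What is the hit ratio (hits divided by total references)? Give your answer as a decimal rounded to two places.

35 → miss, frames {35}
60 → miss, frames {35,60}
25 → miss, frames {35,60,25}
57 → miss, evict 35, frames {60,25,57}
25 → hit
60 → hit
25 → hit
43 → miss, evict 57, frames {60,25,43}
57 → miss, evict 43, frames {60,25,57}
25 → hit
35 → miss, evict 57, frames {60,25,35}
25 → hit
35 → hit
43 → miss, evict 60, frames {25,35,43}
Hits: 6 of 14 references → 6/14 = 0.4286.

0.43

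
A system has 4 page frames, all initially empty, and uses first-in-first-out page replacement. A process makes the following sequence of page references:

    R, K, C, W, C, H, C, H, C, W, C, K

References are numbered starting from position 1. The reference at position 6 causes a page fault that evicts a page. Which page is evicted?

pos 1: R → miss, frames {R}
pos 2: K → miss, frames {R,K}
pos 3: C → miss, frames {R,K,C}
pos 4: W → miss, frames {R,K,C,W}
pos 5: C → hit
pos 6: H → miss, evict R, frames {K,C,W,H}
At position 6, page R is evicted.

R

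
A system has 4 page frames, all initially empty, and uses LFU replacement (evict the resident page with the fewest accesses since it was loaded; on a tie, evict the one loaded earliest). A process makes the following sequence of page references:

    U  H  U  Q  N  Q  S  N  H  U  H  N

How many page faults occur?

U: miss, frames [U]
H: miss, frames [U, H]
U: hit
Q: miss, frames [U, H, Q]
N: miss, frames [U, H, Q, N]
Q: hit
S: miss, evict H, frames [U, Q, N, S]
N: hit
H: miss, evict S, frames [U, Q, N, H]
U: hit
H: hit
N: hit
Page faults: 6.

6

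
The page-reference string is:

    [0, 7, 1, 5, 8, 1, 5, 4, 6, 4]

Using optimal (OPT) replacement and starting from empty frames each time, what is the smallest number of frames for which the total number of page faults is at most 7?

3

f=1: 10 faults
f=2: 8 faults
f=3: 7 faults
f=4: 7 faults
f=5: 7 faults
f=6: 7 faults
f=7: 7 faults
Smallest f with faults ≤ 7 is 3.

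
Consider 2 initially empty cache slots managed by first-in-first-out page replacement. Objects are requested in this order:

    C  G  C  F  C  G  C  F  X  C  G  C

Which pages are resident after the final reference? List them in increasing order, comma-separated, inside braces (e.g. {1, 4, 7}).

{C, G}

C -> miss, frames {C}
G -> miss, frames {C,G}
C -> hit
F -> miss, evict C, frames {G,F}
C -> miss, evict G, frames {F,C}
G -> miss, evict F, frames {C,G}
C -> hit
F -> miss, evict C, frames {G,F}
X -> miss, evict G, frames {F,X}
C -> miss, evict F, frames {X,C}
G -> miss, evict X, frames {C,G}
C -> hit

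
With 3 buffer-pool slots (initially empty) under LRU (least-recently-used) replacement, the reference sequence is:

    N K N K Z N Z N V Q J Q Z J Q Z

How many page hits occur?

N -> miss, frames {N}
K -> miss, frames {N,K}
N -> hit
K -> hit
Z -> miss, frames {N,K,Z}
N -> hit
Z -> hit
N -> hit
V -> miss, evict K, frames {Z,N,V}
Q -> miss, evict Z, frames {N,V,Q}
J -> miss, evict N, frames {V,Q,J}
Q -> hit
Z -> miss, evict V, frames {J,Q,Z}
J -> hit
Q -> hit
Z -> hit
Hits: 9.

9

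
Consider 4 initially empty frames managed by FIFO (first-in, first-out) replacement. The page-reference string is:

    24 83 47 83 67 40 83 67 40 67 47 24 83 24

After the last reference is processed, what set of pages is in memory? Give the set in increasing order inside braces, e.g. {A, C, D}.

{24, 40, 67, 83}

24 → fault, frames [24]
83 → fault, frames [24, 83]
47 → fault, frames [24, 83, 47]
83 → hit
67 → fault, frames [24, 83, 47, 67]
40 → fault, evict 24, frames [83, 47, 67, 40]
83 → hit
67 → hit
40 → hit
67 → hit
47 → hit
24 → fault, evict 83, frames [47, 67, 40, 24]
83 → fault, evict 47, frames [67, 40, 24, 83]
24 → hit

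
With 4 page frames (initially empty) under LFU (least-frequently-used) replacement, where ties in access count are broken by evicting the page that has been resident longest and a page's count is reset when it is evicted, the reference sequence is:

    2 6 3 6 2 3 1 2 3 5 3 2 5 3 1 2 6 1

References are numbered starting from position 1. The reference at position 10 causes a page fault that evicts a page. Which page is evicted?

pos 1: 2 → fault, frames {2}
pos 2: 6 → fault, frames {2,6}
pos 3: 3 → fault, frames {2,6,3}
pos 4: 6 → hit
pos 5: 2 → hit
pos 6: 3 → hit
pos 7: 1 → fault, frames {2,6,3,1}
pos 8: 2 → hit
pos 9: 3 → hit
pos 10: 5 → fault, evict 1, frames {2,6,3,5}
At position 10, page 1 is evicted.

1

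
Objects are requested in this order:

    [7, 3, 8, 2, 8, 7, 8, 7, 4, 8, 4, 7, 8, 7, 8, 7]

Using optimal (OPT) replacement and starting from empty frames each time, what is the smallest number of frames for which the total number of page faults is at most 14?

f=1: 16 faults
f=2: 7 faults
f=3: 5 faults
f=4: 5 faults
f=5: 5 faults
Smallest f with faults ≤ 14 is 2.

2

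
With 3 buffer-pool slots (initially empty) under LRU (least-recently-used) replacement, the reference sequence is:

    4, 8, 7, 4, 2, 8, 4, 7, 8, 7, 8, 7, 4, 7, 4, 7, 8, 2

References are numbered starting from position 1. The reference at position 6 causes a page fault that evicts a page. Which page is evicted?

7

pos 1: 4 → miss, frames [4]
pos 2: 8 → miss, frames [4, 8]
pos 3: 7 → miss, frames [4, 8, 7]
pos 4: 4 → hit
pos 5: 2 → miss, evict 8, frames [7, 4, 2]
pos 6: 8 → miss, evict 7, frames [4, 2, 8]
At position 6, page 7 is evicted.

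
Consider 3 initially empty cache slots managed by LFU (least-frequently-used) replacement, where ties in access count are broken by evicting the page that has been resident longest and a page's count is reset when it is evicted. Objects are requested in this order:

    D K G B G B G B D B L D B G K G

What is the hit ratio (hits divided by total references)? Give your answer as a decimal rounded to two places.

0.50

D -> miss, frames {D}
K -> miss, frames {D,K}
G -> miss, frames {D,K,G}
B -> miss, evict D, frames {K,G,B}
G -> hit
B -> hit
G -> hit
B -> hit
D -> miss, evict K, frames {G,B,D}
B -> hit
L -> miss, evict D, frames {G,B,L}
D -> miss, evict L, frames {G,B,D}
B -> hit
G -> hit
K -> miss, evict D, frames {G,B,K}
G -> hit
Hits: 8 of 16 references → 8/16 = 0.5000.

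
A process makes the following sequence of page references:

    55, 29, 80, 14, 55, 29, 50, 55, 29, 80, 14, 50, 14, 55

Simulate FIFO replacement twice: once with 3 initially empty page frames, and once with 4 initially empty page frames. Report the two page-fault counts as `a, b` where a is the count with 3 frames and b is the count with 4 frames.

3 frames: F F F F F F F . . F F . . F → 10 faults.
4 frames: F F F F . . F F F F F F . F → 11 faults.
11 > 10: adding a frame increased faults — Belady's anomaly.

10, 11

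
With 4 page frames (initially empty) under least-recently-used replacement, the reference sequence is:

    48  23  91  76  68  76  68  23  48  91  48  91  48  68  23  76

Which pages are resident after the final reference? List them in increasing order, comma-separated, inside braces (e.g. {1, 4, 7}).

48: miss, frames [48]
23: miss, frames [48, 23]
91: miss, frames [48, 23, 91]
76: miss, frames [48, 23, 91, 76]
68: miss, evict 48, frames [23, 91, 76, 68]
76: hit
68: hit
23: hit
48: miss, evict 91, frames [76, 68, 23, 48]
91: miss, evict 76, frames [68, 23, 48, 91]
48: hit
91: hit
48: hit
68: hit
23: hit
76: miss, evict 91, frames [48, 68, 23, 76]

{23, 48, 68, 76}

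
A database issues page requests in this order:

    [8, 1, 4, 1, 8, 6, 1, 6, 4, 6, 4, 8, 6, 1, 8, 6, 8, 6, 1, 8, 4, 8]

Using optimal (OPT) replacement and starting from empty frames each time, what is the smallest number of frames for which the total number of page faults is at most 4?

4

f=1: 22 faults
f=2: 11 faults
f=3: 6 faults
f=4: 4 faults
Smallest f with faults ≤ 4 is 4.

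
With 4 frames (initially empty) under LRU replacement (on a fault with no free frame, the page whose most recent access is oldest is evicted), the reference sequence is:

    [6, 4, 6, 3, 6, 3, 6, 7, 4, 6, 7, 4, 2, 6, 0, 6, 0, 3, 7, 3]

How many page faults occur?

8

6 -> fault, frames (6)
4 -> fault, frames (6 4)
6 -> hit
3 -> fault, frames (4 6 3)
6 -> hit
3 -> hit
6 -> hit
7 -> fault, frames (4 3 6 7)
4 -> hit
6 -> hit
7 -> hit
4 -> hit
2 -> fault, evict 3, frames (6 7 4 2)
6 -> hit
0 -> fault, evict 7, frames (4 2 6 0)
6 -> hit
0 -> hit
3 -> fault, evict 4, frames (2 6 0 3)
7 -> fault, evict 2, frames (6 0 3 7)
3 -> hit
Page faults: 8.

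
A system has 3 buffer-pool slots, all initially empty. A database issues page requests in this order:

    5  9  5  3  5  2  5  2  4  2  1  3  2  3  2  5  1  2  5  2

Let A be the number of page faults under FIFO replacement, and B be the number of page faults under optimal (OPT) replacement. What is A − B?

Under FIFO: F F . F . F F . F . F F F . . F F . . . → 11 faults.
Under OPT: F F . F . F . . F . F . . . . F . . . . → 7 faults.
A − B = 11 − 7 = 4.

4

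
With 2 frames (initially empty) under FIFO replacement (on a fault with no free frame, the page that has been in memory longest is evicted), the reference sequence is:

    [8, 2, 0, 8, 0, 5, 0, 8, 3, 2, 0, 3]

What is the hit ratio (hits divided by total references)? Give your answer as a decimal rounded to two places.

8 -> fault, frames [8]
2 -> fault, frames [8, 2]
0 -> fault, evict 8, frames [2, 0]
8 -> fault, evict 2, frames [0, 8]
0 -> hit
5 -> fault, evict 0, frames [8, 5]
0 -> fault, evict 8, frames [5, 0]
8 -> fault, evict 5, frames [0, 8]
3 -> fault, evict 0, frames [8, 3]
2 -> fault, evict 8, frames [3, 2]
0 -> fault, evict 3, frames [2, 0]
3 -> fault, evict 2, frames [0, 3]
Hits: 1 of 12 references → 1/12 = 0.0833.

0.08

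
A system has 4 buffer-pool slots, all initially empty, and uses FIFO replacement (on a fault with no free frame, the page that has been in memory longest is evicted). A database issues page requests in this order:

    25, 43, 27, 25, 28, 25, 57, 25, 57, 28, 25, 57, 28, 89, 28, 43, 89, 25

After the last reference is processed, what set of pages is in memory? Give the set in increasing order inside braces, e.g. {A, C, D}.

{25, 43, 57, 89}

25 → fault, frames [25]
43 → fault, frames [25, 43]
27 → fault, frames [25, 43, 27]
25 → hit
28 → fault, frames [25, 43, 27, 28]
25 → hit
57 → fault, evict 25, frames [43, 27, 28, 57]
25 → fault, evict 43, frames [27, 28, 57, 25]
57 → hit
28 → hit
25 → hit
57 → hit
28 → hit
89 → fault, evict 27, frames [28, 57, 25, 89]
28 → hit
43 → fault, evict 28, frames [57, 25, 89, 43]
89 → hit
25 → hit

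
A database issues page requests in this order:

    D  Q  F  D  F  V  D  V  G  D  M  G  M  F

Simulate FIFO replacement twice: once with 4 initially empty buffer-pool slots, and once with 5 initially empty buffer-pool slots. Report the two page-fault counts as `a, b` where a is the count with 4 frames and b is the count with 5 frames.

8, 6

4 frames: F F F . . F . . F F F . . F → 8 faults.
5 frames: F F F . . F . . F . F . . . → 6 faults.
6 < 8: adding a frame reduced faults, as is typical.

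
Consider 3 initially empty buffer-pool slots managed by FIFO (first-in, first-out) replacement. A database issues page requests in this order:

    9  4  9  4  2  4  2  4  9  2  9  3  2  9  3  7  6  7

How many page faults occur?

7

9 → fault, frames (9)
4 → fault, frames (9 4)
9 → hit
4 → hit
2 → fault, frames (9 4 2)
4 → hit
2 → hit
4 → hit
9 → hit
2 → hit
9 → hit
3 → fault, evict 9, frames (4 2 3)
2 → hit
9 → fault, evict 4, frames (2 3 9)
3 → hit
7 → fault, evict 2, frames (3 9 7)
6 → fault, evict 3, frames (9 7 6)
7 → hit
Page faults: 7.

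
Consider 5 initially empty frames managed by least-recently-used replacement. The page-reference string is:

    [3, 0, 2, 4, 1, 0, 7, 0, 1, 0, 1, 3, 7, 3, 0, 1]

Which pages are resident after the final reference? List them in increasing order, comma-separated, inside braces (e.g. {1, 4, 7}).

3 → fault, frames (3)
0 → fault, frames (3 0)
2 → fault, frames (3 0 2)
4 → fault, frames (3 0 2 4)
1 → fault, frames (3 0 2 4 1)
0 → hit
7 → fault, evict 3, frames (2 4 1 0 7)
0 → hit
1 → hit
0 → hit
1 → hit
3 → fault, evict 2, frames (4 7 0 1 3)
7 → hit
3 → hit
0 → hit
1 → hit

{0, 1, 3, 4, 7}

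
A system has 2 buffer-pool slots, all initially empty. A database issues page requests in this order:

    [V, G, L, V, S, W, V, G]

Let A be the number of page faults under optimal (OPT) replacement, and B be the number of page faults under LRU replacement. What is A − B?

Under OPT: F F F . F F . F → 6 faults.
Under LRU: F F F F F F F F → 8 faults.
A − B = 6 − 8 = -2.

-2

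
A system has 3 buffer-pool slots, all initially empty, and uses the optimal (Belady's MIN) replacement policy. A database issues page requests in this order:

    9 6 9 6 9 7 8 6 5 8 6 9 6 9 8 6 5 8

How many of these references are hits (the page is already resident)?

9: fault, frames {9}
6: fault, frames {9,6}
9: hit
6: hit
9: hit
7: fault, frames {9,6,7}
8: fault, evict 7, frames {9,6,8}
6: hit
5: fault, evict 9, frames {6,8,5}
8: hit
6: hit
9: fault, evict 5, frames {6,8,9}
6: hit
9: hit
8: hit
6: hit
5: fault, evict 9, frames {6,8,5}
8: hit
Hits: 11.

11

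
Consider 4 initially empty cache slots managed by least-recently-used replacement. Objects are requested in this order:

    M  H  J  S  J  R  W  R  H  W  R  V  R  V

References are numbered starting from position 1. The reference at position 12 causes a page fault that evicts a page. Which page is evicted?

J

pos 1: M → miss, frames (M)
pos 2: H → miss, frames (M H)
pos 3: J → miss, frames (M H J)
pos 4: S → miss, frames (M H J S)
pos 5: J → hit
pos 6: R → miss, evict M, frames (H S J R)
pos 7: W → miss, evict H, frames (S J R W)
pos 8: R → hit
pos 9: H → miss, evict S, frames (J W R H)
pos 10: W → hit
pos 11: R → hit
pos 12: V → miss, evict J, frames (H W R V)
At position 12, page J is evicted.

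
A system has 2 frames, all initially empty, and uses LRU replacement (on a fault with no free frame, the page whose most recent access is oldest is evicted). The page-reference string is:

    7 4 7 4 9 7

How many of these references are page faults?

4

7: miss, frames [7]
4: miss, frames [7, 4]
7: hit
4: hit
9: miss, evict 7, frames [4, 9]
7: miss, evict 4, frames [9, 7]
Page faults: 4.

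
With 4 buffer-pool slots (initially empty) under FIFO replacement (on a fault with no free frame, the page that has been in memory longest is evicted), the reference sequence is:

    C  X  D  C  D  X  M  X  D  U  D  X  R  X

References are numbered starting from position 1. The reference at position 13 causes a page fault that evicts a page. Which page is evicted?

X

pos 1: C -> miss, frames [C]
pos 2: X -> miss, frames [C, X]
pos 3: D -> miss, frames [C, X, D]
pos 4: C -> hit
pos 5: D -> hit
pos 6: X -> hit
pos 7: M -> miss, frames [C, X, D, M]
pos 8: X -> hit
pos 9: D -> hit
pos 10: U -> miss, evict C, frames [X, D, M, U]
pos 11: D -> hit
pos 12: X -> hit
pos 13: R -> miss, evict X, frames [D, M, U, R]
At position 13, page X is evicted.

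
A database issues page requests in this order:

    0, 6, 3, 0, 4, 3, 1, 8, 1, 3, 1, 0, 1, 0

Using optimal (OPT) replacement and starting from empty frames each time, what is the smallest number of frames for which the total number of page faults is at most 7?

3

f=1: 14 faults
f=2: 8 faults
f=3: 7 faults
f=4: 6 faults
f=5: 6 faults
f=6: 6 faults
Smallest f with faults ≤ 7 is 3.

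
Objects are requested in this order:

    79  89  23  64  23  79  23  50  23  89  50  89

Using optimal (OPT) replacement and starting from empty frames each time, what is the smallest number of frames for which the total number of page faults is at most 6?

3

f=1: 12 faults
f=2: 7 faults
f=3: 6 faults
f=4: 5 faults
f=5: 5 faults
Smallest f with faults ≤ 6 is 3.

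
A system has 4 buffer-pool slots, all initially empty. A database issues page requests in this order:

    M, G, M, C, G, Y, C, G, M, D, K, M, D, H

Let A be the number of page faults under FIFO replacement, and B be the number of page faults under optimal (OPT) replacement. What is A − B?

Under FIFO: F F . F . F . . . F F F . F → 8 faults.
Under OPT: F F . F . F . . . F F . . F → 7 faults.
A − B = 8 − 7 = 1.

1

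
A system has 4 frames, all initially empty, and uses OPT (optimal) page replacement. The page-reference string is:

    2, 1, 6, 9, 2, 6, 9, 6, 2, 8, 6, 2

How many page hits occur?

2 → miss, frames (2)
1 → miss, frames (2 1)
6 → miss, frames (2 1 6)
9 → miss, frames (2 1 6 9)
2 → hit
6 → hit
9 → hit
6 → hit
2 → hit
8 → miss, evict 9, frames (2 1 6 8)
6 → hit
2 → hit
Hits: 7.

7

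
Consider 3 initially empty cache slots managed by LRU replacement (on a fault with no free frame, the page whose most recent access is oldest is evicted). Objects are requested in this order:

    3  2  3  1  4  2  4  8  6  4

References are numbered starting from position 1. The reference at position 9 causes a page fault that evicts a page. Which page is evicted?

pos 1: 3 → fault, frames {3}
pos 2: 2 → fault, frames {3,2}
pos 3: 3 → hit
pos 4: 1 → fault, frames {2,3,1}
pos 5: 4 → fault, evict 2, frames {3,1,4}
pos 6: 2 → fault, evict 3, frames {1,4,2}
pos 7: 4 → hit
pos 8: 8 → fault, evict 1, frames {2,4,8}
pos 9: 6 → fault, evict 2, frames {4,8,6}
At position 9, page 2 is evicted.

2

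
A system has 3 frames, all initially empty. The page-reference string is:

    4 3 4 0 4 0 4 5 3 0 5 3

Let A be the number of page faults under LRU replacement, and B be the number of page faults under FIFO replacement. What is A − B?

Under LRU: F F . F . . . F F F . . → 6 faults.
Under FIFO: F F . F . . . F . . . . → 4 faults.
A − B = 6 − 4 = 2.

2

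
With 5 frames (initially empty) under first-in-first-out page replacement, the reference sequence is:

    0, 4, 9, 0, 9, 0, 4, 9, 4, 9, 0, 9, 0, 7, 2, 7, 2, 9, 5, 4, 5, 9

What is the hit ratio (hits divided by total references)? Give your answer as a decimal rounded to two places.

0 -> fault, frames {0}
4 -> fault, frames {0,4}
9 -> fault, frames {0,4,9}
0 -> hit
9 -> hit
0 -> hit
4 -> hit
9 -> hit
4 -> hit
9 -> hit
0 -> hit
9 -> hit
0 -> hit
7 -> fault, frames {0,4,9,7}
2 -> fault, frames {0,4,9,7,2}
7 -> hit
2 -> hit
9 -> hit
5 -> fault, evict 0, frames {4,9,7,2,5}
4 -> hit
5 -> hit
9 -> hit
Hits: 16 of 22 references → 16/22 = 0.7273.

0.73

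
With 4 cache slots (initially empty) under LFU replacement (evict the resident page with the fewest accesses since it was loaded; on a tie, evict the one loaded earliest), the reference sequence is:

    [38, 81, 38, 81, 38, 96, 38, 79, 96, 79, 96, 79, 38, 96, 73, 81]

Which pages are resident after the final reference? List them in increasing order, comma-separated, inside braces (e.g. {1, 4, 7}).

{38, 79, 81, 96}

38 -> miss, frames (38)
81 -> miss, frames (38 81)
38 -> hit
81 -> hit
38 -> hit
96 -> miss, frames (38 81 96)
38 -> hit
79 -> miss, frames (38 81 96 79)
96 -> hit
79 -> hit
96 -> hit
79 -> hit
38 -> hit
96 -> hit
73 -> miss, evict 81, frames (38 96 79 73)
81 -> miss, evict 73, frames (38 96 79 81)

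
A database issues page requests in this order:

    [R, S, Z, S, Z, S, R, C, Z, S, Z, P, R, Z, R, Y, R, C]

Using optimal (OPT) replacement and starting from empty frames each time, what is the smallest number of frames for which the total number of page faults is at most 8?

3

f=1: 18 faults
f=2: 10 faults
f=3: 7 faults
f=4: 6 faults
f=5: 6 faults
f=6: 6 faults
Smallest f with faults ≤ 8 is 3.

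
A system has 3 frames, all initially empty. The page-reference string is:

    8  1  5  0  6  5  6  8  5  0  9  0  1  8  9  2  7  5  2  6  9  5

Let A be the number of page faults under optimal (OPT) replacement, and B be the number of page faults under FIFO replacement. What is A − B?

-4

Under OPT: F F F F F . . . . F F . F . . F F F . F . . → 12 faults.
Under FIFO: F F F F F . . F F F F . F F . F F F . F F . → 16 faults.
A − B = 12 − 16 = -4.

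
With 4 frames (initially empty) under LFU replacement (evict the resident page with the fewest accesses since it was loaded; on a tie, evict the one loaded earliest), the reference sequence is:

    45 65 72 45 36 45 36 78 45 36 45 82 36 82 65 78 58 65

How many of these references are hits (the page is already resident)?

8

45: miss, frames {45}
65: miss, frames {45,65}
72: miss, frames {45,65,72}
45: hit
36: miss, frames {45,65,72,36}
45: hit
36: hit
78: miss, evict 65, frames {45,72,36,78}
45: hit
36: hit
45: hit
82: miss, evict 72, frames {45,36,78,82}
36: hit
82: hit
65: miss, evict 78, frames {45,36,82,65}
78: miss, evict 65, frames {45,36,82,78}
58: miss, evict 78, frames {45,36,82,58}
65: miss, evict 58, frames {45,36,82,65}
Hits: 8.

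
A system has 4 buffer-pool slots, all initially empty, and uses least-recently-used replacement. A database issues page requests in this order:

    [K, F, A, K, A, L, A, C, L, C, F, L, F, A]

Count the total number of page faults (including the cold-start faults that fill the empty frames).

K: fault, frames (K)
F: fault, frames (K F)
A: fault, frames (K F A)
K: hit
A: hit
L: fault, frames (F K A L)
A: hit
C: fault, evict F, frames (K L A C)
L: hit
C: hit
F: fault, evict K, frames (A L C F)
L: hit
F: hit
A: hit
Page faults: 6.

6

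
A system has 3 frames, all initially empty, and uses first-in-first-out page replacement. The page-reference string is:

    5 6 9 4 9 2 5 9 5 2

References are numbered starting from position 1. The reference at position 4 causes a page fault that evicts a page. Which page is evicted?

5

pos 1: 5 -> miss, frames (5)
pos 2: 6 -> miss, frames (5 6)
pos 3: 9 -> miss, frames (5 6 9)
pos 4: 4 -> miss, evict 5, frames (6 9 4)
At position 4, page 5 is evicted.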